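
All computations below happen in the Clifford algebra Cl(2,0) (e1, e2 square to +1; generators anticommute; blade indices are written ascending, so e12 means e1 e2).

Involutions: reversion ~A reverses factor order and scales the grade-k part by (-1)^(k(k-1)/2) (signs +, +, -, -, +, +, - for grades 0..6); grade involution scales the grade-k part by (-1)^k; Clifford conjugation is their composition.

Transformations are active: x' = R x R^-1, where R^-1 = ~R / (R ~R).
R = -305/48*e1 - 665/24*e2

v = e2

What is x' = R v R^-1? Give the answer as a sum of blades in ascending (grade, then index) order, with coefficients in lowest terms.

~R = -305/48*e1 - 665/24*e2, and R ~R = 1861925/2304, so R^-1 = ~R / (1861925/2304).
R v = -665/24 - 305/48*e12
Answer: 32452/74477*e1 + 67035/74477*e2


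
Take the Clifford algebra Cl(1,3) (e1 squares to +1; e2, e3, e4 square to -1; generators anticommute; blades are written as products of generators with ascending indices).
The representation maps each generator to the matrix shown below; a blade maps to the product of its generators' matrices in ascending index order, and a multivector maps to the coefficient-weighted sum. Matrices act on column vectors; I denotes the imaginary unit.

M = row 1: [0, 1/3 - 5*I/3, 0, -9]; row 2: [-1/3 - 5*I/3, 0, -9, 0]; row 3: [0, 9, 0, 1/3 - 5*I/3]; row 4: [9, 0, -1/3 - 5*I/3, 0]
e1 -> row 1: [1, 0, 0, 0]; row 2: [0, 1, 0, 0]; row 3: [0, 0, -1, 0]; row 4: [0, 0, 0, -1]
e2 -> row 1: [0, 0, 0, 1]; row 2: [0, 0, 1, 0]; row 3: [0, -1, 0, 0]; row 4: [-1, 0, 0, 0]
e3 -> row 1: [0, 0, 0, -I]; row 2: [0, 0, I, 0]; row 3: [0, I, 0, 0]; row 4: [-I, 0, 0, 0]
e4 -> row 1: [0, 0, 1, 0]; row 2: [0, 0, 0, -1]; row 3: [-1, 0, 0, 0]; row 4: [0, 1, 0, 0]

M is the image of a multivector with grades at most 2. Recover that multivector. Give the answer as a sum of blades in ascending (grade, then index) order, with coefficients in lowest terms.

Method: the blade images are trace-orthogonal — tr(rho(e_A) rho(e_B)^-1) = 4 if A = B and 0 otherwise — and rho(e_A)^-1 = (e_A)^2 * rho(e_A) with (e_A)^2 = +1 or -1, so the coefficient of e_A in the preimage is (e_A)^2 * tr(M rho(e_A))/4.
Nonzero projections over blades of grade <= 2: e2: (e2)^2 = -1, tr(M rho(e2)) = 36, coefficient -9; e2 e4: (e2 e4)^2 = -1, tr(M rho(e2 e4)) = -4/3, coefficient 1/3; e3 e4: (e3 e4)^2 = -1, tr(M rho(e3 e4)) = -20/3, coefficient 5/3. Every other blade of grade <= 2 projects to 0.
Answer: -9*e2 + 1/3*e2 e4 + 5/3*e3 e4


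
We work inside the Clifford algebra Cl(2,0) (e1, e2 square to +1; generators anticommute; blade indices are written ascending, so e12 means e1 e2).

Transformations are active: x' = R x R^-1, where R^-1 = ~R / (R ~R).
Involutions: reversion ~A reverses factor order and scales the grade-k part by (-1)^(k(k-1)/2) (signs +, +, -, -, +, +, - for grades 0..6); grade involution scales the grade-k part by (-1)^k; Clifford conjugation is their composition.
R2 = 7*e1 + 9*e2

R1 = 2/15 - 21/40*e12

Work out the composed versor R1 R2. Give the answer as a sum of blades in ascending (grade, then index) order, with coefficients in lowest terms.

Distribute over the terms of R1 (each basis-blade product reordered to ascending indices, repeated generators contracted through their squares):
(2/15) R2 = 14/15*e1 + 6/5*e2
(-21/40*e12) R2 = -189/40*e1 + 147/40*e2
Summing the partial products and collecting blades:
Answer: -91/24*e1 + 39/8*e2


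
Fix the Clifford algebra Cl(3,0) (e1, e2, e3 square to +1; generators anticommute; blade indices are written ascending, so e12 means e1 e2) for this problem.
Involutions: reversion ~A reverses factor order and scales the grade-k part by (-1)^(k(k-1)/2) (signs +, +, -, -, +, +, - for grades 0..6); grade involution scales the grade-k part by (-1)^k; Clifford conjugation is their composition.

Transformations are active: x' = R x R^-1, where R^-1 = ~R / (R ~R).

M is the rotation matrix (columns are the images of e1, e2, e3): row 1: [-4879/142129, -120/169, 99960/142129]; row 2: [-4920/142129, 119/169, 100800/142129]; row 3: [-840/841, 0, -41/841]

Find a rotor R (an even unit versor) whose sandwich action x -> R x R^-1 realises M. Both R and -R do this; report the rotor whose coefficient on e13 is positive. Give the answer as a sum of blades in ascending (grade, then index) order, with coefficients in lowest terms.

Method: write R = a + b12*e12 + b13*e13 + b23*e23 with a^2 + b12^2 + b13^2 + b23^2 = 1 (so R^-1 = ~R). Expanding the columns R e_j ~R gives tr M = 4a^2 - 1 and, from the antisymmetric part, M21 - M12 = -4a*b12, M13 - M31 = 4a*b13, M32 - M23 = -4a*b23.
Here tr M = 88271/142129, so a^2 = (1 + tr M)/4 = 57600/142129 and a = ±240/377. Taking a = 240/377: M21 - M12 = 96000/142129, M13 - M31 = 241920/142129, M32 - M23 = -100800/142129, giving b12 = -100/377, b13 = 252/377, b23 = 105/377, i.e. R = 240/377 - 100/377*e12 + 252/377*e13 + 105/377*e23.
Its e13 coefficient is already positive.
Answer: 240/377 - 100/377*e12 + 252/377*e13 + 105/377*e23. Uniqueness: Spin(3) -> SO(3) maps R and -R to the same rotation of trace 88271/142129; fixing the sign of the e13 coefficient removes the ambiguity.


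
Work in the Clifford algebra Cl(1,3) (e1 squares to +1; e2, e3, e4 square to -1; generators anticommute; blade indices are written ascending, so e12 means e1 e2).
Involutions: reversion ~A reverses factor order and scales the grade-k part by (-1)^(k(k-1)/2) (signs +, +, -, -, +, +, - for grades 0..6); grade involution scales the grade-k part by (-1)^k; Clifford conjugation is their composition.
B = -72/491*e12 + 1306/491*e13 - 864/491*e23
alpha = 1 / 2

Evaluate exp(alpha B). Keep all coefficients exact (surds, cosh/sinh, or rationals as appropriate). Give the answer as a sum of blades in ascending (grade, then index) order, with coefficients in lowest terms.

B^2 term by term: the squares give (-72/491)^2*(e12)^2 + (1306/491)^2*(e13)^2 + (-864/491)^2*(e23)^2 = 5184/241081*(+1) + 1705636/241081*(+1) + 746496/241081*(-1) = 4 (each basis 2-blade squares to minus the product of its generators' squares); cross terms between blades sharing an index anticommute and cancel. So B^2 = 4.
B^2 = 4 — a positive square means the series sums to a boost: l = 2, alpha*l = 1, so exp(alpha B) = cosh(1) + (sinh(1)/2)*B = cosh(1) + (sinh(1)/2)*B.
Answer: cosh(1) - 36*sinh(1)/491*e12 + 653*sinh(1)/491*e13 - 432*sinh(1)/491*e23


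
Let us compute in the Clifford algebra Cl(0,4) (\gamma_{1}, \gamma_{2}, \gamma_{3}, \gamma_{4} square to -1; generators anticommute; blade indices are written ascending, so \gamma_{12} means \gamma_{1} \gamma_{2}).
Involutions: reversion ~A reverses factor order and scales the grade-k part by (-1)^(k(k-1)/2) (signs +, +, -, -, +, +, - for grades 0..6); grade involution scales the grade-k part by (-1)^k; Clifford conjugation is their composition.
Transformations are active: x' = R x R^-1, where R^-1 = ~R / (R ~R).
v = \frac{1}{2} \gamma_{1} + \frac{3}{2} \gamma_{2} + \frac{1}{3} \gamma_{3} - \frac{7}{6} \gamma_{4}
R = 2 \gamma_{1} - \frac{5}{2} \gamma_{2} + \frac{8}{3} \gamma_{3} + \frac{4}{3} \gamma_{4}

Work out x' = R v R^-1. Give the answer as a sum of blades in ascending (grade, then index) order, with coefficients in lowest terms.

~R = 2 \gamma_{1} - \frac{5}{2} \gamma_{2} + \frac{8}{3} \gamma_{3} + \frac{4}{3} \gamma_{4}, and R ~R = -\frac{689}{36}, so R^-1 = ~R / (-\frac{689}{36}).
R v = \frac{41}{12} + \frac{17}{4} \gamma_{12} - \frac{2}{3} \gamma_{13} - 3 \gamma_{14} - \frac{29}{6} \gamma_{23} + \frac{11}{12} \gamma_{24} - \frac{32}{9} \gamma_{34}
Answer: -\frac{1673}{1378} \gamma_{1} - \frac{837}{1378} \gamma_{2} - \frac{2657}{2067} \gamma_{3} + \frac{2855}{4134} \gamma_{4}


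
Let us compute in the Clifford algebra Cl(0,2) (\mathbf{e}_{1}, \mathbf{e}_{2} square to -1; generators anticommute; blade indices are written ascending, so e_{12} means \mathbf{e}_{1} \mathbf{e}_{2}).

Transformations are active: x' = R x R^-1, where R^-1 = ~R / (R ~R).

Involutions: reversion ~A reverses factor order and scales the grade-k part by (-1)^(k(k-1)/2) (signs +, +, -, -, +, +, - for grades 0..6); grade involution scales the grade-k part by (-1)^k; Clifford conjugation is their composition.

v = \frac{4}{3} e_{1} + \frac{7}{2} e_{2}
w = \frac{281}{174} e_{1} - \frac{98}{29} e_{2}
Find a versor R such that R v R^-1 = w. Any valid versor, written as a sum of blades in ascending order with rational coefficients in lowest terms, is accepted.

The midline construction: v and w both square to -\frac{505}{36}, so reflecting in their sum \frac{171}{58} e_{1} + \frac{7}{58} e_{2} exchanges them.
Answer: \frac{171}{58} e_{1} + \frac{7}{58} e_{2}


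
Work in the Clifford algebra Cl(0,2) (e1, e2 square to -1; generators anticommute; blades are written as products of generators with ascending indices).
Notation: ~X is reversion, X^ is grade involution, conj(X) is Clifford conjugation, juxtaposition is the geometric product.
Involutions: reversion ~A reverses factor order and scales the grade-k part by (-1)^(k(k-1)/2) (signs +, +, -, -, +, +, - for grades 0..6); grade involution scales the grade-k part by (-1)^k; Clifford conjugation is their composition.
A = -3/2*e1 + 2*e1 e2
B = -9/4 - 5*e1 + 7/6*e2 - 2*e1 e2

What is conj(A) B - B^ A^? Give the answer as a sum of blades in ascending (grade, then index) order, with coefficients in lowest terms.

first term: 7/2 - 25/24*e1 + 13*e2 + 25/4*e1 e2
second term: -7/2 - 137/24*e1 - 13*e2 - 11/4*e1 e2
Answer: 7 + 14/3*e1 + 26*e2 + 9*e1 e2


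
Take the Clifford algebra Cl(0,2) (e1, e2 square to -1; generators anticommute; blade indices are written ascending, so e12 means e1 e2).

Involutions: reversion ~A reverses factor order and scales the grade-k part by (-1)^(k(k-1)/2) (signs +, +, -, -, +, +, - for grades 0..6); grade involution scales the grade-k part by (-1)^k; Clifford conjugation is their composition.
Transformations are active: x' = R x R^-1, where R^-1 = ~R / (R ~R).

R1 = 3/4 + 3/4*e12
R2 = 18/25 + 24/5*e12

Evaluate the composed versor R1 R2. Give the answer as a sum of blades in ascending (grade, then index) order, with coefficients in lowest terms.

Distribute over the terms of R1 (each basis-blade product reordered to ascending indices, repeated generators contracted through their squares):
(3/4) R2 = 27/50 + 18/5*e12
(3/4*e12) R2 = -18/5 + 27/50*e12
Summing the partial products and collecting blades:
Answer: -153/50 + 207/50*e12


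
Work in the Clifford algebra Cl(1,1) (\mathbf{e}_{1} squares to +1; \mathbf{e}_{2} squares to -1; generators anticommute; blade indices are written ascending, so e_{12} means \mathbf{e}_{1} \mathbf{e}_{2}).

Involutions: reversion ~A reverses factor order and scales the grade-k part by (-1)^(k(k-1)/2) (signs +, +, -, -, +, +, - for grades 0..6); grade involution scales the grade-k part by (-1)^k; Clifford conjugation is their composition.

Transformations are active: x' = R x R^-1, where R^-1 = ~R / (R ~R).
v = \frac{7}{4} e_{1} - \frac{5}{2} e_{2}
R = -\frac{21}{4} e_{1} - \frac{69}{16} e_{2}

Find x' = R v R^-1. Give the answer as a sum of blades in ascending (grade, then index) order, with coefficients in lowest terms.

~R = -\frac{21}{4} e_{1} - \frac{69}{16} e_{2}, and R ~R = \frac{2295}{256}, so R^-1 = ~R / (\frac{2295}{256}).
R v = -\frac{639}{32} + \frac{1323}{64} e_{12}
Answer: \frac{7357}{340} e_{1} + \frac{3691}{170} e_{2}


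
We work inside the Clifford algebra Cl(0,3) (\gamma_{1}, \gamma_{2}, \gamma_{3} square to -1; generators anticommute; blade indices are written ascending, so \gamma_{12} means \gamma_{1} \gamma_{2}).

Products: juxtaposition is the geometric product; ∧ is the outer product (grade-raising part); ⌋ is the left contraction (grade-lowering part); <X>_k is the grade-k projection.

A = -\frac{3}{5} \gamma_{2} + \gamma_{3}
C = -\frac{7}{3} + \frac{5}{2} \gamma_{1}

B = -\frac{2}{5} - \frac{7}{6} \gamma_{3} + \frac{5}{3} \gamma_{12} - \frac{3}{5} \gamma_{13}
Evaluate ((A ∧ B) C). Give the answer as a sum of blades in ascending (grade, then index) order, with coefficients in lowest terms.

step 1: \frac{6}{25} \gamma_{2} - \frac{2}{5} \gamma_{3} + \frac{7}{10} \gamma_{23} + \frac{98}{75} \gamma_{123}
step 2: -\frac{14}{25} \gamma_{2} + \frac{14}{15} \gamma_{3} - \frac{3}{5} \gamma_{12} + \gamma_{13} - \frac{49}{10} \gamma_{23} - \frac{1169}{900} \gamma_{123}
Answer: -\frac{14}{25} \gamma_{2} + \frac{14}{15} \gamma_{3} - \frac{3}{5} \gamma_{12} + \gamma_{13} - \frac{49}{10} \gamma_{23} - \frac{1169}{900} \gamma_{123}


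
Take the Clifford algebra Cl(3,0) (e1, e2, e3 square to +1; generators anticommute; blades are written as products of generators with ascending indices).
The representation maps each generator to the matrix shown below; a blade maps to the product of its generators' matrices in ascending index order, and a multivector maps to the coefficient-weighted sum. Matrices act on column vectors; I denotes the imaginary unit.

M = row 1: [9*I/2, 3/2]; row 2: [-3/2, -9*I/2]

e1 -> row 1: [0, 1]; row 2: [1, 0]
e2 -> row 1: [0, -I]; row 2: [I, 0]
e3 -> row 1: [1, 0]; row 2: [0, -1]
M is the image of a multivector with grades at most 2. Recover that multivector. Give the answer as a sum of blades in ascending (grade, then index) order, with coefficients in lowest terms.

Method: 1, rho(e1), rho(e2), rho(e3) form a trace-orthogonal basis of the 2x2 complex matrices (tr(X Y) = 2 if X = Y, else 0), so M = m0*1 + m1*rho(e1) + m2*rho(e2) + m3*rho(e3) with m0 = tr(M)/2 = 0, m1 = tr(M rho(e1))/2 = 0, m2 = tr(M rho(e2))/2 = 3*I/2, m3 = tr(M rho(e3))/2 = 9*I/2.
Multiplying table entries, the bivector images are rho(e1 e2) = I*rho(e3), rho(e1 e3) = -I*rho(e2), rho(e2 e3) = I*rho(e1); with real blade coefficients the real parts of m0..m3 are the coefficients of 1, e1, e2, e3 and the imaginary parts give the bivectors (e2 e3: Im m1, e1 e3: -Im m2, e1 e2: Im m3).
Answer: 9/2*e1 e2 - 3/2*e1 e3


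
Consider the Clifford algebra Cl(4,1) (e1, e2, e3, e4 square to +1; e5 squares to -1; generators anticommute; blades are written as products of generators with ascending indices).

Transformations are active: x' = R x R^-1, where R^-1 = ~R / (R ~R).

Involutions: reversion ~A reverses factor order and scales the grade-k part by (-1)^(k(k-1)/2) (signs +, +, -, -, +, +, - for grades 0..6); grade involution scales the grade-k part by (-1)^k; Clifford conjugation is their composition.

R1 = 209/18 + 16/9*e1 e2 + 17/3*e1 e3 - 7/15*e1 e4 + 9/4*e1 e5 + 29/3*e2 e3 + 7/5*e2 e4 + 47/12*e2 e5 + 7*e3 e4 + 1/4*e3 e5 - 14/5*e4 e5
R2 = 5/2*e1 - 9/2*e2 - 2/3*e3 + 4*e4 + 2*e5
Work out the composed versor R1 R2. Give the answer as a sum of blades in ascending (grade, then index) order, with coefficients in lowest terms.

Distribute over the terms of R2 (each basis-blade product reordered to ascending indices, repeated generators contracted through their squares):
R1 (5/2*e1) = 1045/36*e1 - 40/9*e2 - 85/6*e3 + 7/6*e4 - 45/8*e5 + 145/6*e1 e2 e3 + 7/2*e1 e2 e4 + 235/24*e1 e2 e5 + 35/2*e1 e3 e4 + 5/8*e1 e3 e5 - 7*e1 e4 e5
R1 (-9/2*e2) = -8*e1 - 209/4*e2 + 87/2*e3 + 63/10*e4 + 141/8*e5 + 51/2*e1 e2 e3 - 21/10*e1 e2 e4 + 81/8*e1 e2 e5 - 63/2*e2 e3 e4 - 9/8*e2 e3 e5 + 63/5*e2 e4 e5
R1 (-2/3*e3) = -34/9*e1 - 58/9*e2 - 209/27*e3 + 14/3*e4 + 1/6*e5 - 32/27*e1 e2 e3 - 14/45*e1 e3 e4 + 3/2*e1 e3 e5 + 14/15*e2 e3 e4 + 47/18*e2 e3 e5 + 28/15*e3 e4 e5
R1 (4*e4) = -28/15*e1 + 28/5*e2 + 28*e3 + 418/9*e4 + 56/5*e5 + 64/9*e1 e2 e4 + 68/3*e1 e3 e4 - 9*e1 e4 e5 + 116/3*e2 e3 e4 - 47/3*e2 e4 e5 - e3 e4 e5
R1 (2*e5) = -9/2*e1 - 47/6*e2 - 1/2*e3 + 28/5*e4 + 209/9*e5 + 32/9*e1 e2 e5 + 34/3*e1 e3 e5 - 14/15*e1 e4 e5 + 58/3*e2 e3 e5 + 14/5*e2 e4 e5 + 14*e3 e4 e5
Summing the partial products and collecting blades:
Answer: 653/60*e1 - 11767/180*e2 + 2651/54*e3 + 2888/45*e4 + 4193/90*e5 + 1309/27*e1 e2 e3 + 383/45*e1 e2 e4 + 845/36*e1 e2 e5 + 3587/90*e1 e3 e4 + 323/24*e1 e3 e5 - 254/15*e1 e4 e5 + 81/10*e2 e3 e4 + 1499/72*e2 e3 e5 - 4/15*e2 e4 e5 + 223/15*e3 e4 e5


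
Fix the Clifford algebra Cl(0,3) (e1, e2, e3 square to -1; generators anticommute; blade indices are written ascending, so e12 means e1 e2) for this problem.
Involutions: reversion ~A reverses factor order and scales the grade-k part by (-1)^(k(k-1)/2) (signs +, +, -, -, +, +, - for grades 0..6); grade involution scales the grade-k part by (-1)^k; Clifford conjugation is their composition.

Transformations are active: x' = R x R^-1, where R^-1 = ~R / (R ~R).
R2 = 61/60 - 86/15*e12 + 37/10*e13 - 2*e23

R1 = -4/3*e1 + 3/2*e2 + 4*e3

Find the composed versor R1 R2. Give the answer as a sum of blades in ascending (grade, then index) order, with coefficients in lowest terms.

Distribute over the terms of R1 (each basis-blade product reordered to ascending indices, repeated generators contracted through their squares):
(-4/3*e1) R2 = -61/45*e1 - 344/45*e2 + 74/15*e3 + 8/3*e123
(3/2*e2) R2 = -43/5*e1 + 61/40*e2 + 3*e3 - 111/20*e123
(4*e3) R2 = 74/5*e1 - 8*e2 + 61/15*e3 - 344/15*e123
Summing the partial products and collecting blades:
Answer: 218/45*e1 - 5083/360*e2 + 12*e3 - 1549/60*e123


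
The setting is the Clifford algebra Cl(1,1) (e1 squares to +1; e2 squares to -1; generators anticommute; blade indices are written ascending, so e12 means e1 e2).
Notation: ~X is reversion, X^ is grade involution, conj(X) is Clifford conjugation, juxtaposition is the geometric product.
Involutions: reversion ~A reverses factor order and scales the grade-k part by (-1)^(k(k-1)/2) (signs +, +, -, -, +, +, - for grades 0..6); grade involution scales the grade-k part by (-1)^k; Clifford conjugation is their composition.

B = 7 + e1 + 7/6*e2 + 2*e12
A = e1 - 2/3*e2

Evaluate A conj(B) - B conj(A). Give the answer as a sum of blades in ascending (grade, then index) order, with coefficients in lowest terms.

first term: -16/9 + 25/3*e1 - 20/3*e2 - 11/6*e12
second term: -16/9 - 25/3*e1 + 20/3*e2 + 11/6*e12
Answer: 50/3*e1 - 40/3*e2 - 11/3*e12


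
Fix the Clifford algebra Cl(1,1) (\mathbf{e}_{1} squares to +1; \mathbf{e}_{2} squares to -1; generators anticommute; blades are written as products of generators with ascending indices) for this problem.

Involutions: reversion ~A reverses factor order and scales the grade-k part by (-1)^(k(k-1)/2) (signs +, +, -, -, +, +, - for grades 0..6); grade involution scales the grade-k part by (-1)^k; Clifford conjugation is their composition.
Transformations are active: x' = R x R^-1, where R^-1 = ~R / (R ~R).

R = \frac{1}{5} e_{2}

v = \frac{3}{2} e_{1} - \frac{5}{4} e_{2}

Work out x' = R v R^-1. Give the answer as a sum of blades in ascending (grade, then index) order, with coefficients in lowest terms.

~R = \frac{1}{5} e_{2}, and R ~R = -\frac{1}{25}, so R^-1 = ~R / (-\frac{1}{25}).
R v = \frac{1}{4} - \frac{3}{10} e_{1} e_{2}
Answer: -\frac{3}{2} e_{1} - \frac{5}{4} e_{2}


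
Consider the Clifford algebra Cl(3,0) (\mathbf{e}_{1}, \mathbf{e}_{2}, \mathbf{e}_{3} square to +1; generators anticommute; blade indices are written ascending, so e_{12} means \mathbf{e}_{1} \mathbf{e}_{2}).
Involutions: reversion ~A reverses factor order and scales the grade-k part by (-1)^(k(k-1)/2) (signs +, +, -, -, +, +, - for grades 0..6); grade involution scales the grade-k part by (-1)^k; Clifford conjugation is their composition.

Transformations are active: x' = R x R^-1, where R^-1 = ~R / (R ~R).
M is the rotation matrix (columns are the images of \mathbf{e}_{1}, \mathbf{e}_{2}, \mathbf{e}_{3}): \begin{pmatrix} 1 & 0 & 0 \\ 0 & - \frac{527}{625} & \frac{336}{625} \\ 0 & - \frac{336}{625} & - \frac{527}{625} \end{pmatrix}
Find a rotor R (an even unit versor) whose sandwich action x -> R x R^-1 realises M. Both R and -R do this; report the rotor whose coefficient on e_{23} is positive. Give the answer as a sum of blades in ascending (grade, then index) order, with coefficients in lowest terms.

Method: write R = a + b12*e_{12} + b13*e_{13} + b23*e_{23} with a^2 + b12^2 + b13^2 + b23^2 = 1 (so R^-1 = ~R). Expanding the columns R e_j ~R gives tr M = 4a^2 - 1 and, from the antisymmetric part, M21 - M12 = -4a*b12, M13 - M31 = 4a*b13, M32 - M23 = -4a*b23.
Here tr M = -\frac{429}{625}, so a^2 = (1 + tr M)/4 = \frac{49}{625} and a = ±\frac{7}{25}. Taking a = \frac{7}{25}: M21 - M12 = 0, M13 - M31 = 0, M32 - M23 = -\frac{672}{625}, giving b12 = 0, b13 = 0, b23 = \frac{24}{25}, i.e. R = \frac{7}{25} + \frac{24}{25} e_{23}.
Its e_{23} coefficient is already positive.
Answer: \frac{7}{25} + \frac{24}{25} e_{23}. Note: both R and -R realise this M (trace -\frac{429}{625}); the covering map identifies them, and the e_{23}-coefficient sign is the tie-breaker.


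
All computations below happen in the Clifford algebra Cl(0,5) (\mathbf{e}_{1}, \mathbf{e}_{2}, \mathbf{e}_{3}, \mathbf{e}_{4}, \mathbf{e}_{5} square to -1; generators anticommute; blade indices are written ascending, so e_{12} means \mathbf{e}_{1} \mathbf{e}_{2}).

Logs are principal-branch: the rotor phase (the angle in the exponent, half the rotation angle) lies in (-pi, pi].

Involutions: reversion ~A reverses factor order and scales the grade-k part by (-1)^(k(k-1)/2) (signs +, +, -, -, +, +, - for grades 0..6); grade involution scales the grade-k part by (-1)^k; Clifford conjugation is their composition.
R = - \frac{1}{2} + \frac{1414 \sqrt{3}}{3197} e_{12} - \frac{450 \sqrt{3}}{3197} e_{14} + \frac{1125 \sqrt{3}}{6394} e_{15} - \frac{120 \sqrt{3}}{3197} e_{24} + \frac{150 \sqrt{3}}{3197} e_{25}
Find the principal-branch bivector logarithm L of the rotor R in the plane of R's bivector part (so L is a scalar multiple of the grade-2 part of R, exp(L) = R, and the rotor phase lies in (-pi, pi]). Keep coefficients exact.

The scalar part of R is - \frac{1}{2}, and that scalar determines the rotor phase on the principal branch; recovering the unit plane as bivector-part over sine of the phase gives L = phase * plane.
Concretely: cos(phase) = - \frac{1}{2} gives phase = ±\frac{2 \pi}{3}, and since phase/sin(phase) is even the sign is immaterial: L = (phase/sin(phase)) * <R>_2 = (\frac{4 \sqrt{3} \pi}{9}) * <R>_2.
Answer: \frac{5656 \pi}{9591} e_{12} - \frac{600 \pi}{3197} e_{14} + \frac{750 \pi}{3197} e_{15} - \frac{160 \pi}{3197} e_{24} + \frac{200 \pi}{3197} e_{25}


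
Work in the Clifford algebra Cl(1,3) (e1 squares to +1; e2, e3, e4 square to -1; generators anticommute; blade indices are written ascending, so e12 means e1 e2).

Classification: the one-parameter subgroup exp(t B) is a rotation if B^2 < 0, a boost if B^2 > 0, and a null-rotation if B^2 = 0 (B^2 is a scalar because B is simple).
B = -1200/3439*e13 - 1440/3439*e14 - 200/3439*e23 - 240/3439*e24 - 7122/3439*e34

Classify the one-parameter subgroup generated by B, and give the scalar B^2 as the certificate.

B^2 term by term: the squares give (-1200/3439)^2*(e13)^2 + (-1440/3439)^2*(e14)^2 + (-200/3439)^2*(e23)^2 + (-240/3439)^2*(e24)^2 + (-7122/3439)^2*(e34)^2 = 1440000/11826721*(+1) + 2073600/11826721*(+1) + 40000/11826721*(-1) + 57600/11826721*(-1) + 50722884/11826721*(-1) = -4 (each basis 2-blade squares to minus the product of its generators' squares); cross terms between blades sharing an index anticommute and cancel; the commuting (index-disjoint) pairs give grade-4 terms 2*c*c'*(blade product), which cancel blade by blade — e1234: -576000/11826721 + 576000/11826721 = 0 — confirming B is simple. So B^2 = -4.
Answer: rotation, certificate B^2 = -4. The class reads off the invariant scalar -4 directly.


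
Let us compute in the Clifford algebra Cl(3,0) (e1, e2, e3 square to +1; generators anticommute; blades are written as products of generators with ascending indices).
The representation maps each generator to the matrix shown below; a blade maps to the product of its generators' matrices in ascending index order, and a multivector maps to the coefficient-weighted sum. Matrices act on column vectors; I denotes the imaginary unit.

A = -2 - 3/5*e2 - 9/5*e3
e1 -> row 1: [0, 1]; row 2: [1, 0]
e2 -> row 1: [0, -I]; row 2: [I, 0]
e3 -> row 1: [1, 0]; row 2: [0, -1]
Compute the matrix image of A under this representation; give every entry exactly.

M = (-2)*1 + (-3/5)*rho(e2) + (-9/5)*rho(e3), summed entrywise (1 is the identity matrix):
Answer: row 1: [-19/5, 3*I/5]; row 2: [-3*I/5, -1/5]


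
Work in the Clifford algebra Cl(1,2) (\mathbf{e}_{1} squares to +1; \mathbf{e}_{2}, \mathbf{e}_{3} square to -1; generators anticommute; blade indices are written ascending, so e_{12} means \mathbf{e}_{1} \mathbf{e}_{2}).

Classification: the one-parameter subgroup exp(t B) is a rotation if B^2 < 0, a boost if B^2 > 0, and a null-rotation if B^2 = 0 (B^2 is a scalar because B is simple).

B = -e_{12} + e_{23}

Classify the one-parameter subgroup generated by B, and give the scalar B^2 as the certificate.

B^2 term by term: the squares give (-1)^2*(e_{12})^2 + (1)^2*(e_{23})^2 = 1*(+1) + 1*(-1) = 0 (each basis 2-blade squares to minus the product of its generators' squares); cross terms between blades sharing an index anticommute and cancel. So B^2 = 0.
Answer: null-rotation, certificate B^2 = 0. One invariant decides it: the square 0 survives every conjugation, and its sign is exactly the classification.


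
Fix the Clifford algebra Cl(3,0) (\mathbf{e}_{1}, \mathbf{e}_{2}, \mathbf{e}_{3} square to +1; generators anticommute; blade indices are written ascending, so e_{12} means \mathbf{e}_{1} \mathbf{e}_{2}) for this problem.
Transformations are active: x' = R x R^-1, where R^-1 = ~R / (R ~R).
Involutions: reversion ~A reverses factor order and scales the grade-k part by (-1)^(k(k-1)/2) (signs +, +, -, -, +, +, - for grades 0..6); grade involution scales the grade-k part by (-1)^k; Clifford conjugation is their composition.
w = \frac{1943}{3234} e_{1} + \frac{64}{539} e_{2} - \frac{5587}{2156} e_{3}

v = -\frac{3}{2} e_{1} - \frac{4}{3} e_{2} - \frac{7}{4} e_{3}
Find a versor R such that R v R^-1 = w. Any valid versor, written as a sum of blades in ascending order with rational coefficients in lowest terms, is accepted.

R = v + w = -\frac{1454}{1617} e_{1} - \frac{1964}{1617} e_{2} - \frac{2340}{539} e_{3} works: the equal norms (\frac{1021}{144}) guarantee its sandwich swaps v into w.
Answer: -\frac{1454}{1617} e_{1} - \frac{1964}{1617} e_{2} - \frac{2340}{539} e_{3}


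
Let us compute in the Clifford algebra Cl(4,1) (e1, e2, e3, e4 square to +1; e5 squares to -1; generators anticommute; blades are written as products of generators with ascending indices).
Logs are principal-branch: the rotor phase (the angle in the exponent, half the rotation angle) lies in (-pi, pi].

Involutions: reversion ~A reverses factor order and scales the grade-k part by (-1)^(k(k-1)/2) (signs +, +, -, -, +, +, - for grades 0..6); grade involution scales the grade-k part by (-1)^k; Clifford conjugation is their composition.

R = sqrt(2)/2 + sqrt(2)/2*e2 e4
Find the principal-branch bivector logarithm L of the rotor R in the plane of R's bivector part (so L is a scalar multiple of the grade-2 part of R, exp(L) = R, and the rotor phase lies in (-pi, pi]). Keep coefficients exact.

The scalar part of R is sqrt(2)/2, and that scalar determines the rotor phase on the principal branch; recovering the unit plane as bivector-part over sine of the phase gives L = phase * plane.
Concretely: cos(phase) = sqrt(2)/2 gives phase = ±pi/4, and since phase/sin(phase) is even the sign is immaterial: L = (phase/sin(phase)) * <R>_2 = (sqrt(2)*pi/4) * <R>_2.
Answer: pi/4*e2 e4


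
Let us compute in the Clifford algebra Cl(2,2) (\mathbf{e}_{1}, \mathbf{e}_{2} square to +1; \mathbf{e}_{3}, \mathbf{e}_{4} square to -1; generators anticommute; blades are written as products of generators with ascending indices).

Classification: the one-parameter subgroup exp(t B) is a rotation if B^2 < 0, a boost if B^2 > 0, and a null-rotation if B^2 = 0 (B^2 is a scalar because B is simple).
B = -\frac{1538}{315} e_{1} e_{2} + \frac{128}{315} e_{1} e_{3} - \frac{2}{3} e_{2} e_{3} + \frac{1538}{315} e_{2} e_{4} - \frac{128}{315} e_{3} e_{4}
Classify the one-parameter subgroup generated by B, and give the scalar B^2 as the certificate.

B^2 term by term: the squares give (-\frac{1538}{315})^2*(e_{1} e_{2})^2 + (\frac{128}{315})^2*(e_{1} e_{3})^2 + (-\frac{2}{3})^2*(e_{2} e_{3})^2 + (\frac{1538}{315})^2*(e_{2} e_{4})^2 + (-\frac{128}{315})^2*(e_{3} e_{4})^2 = \frac{2365444}{99225}*(-1) + \frac{16384}{99225}*(+1) + \frac{4}{9}*(+1) + \frac{2365444}{99225}*(+1) + \frac{16384}{99225}*(-1) = \frac{4}{9} (each basis 2-blade squares to minus the product of its generators' squares); cross terms between blades sharing an index anticommute and cancel; the commuting (index-disjoint) pairs give grade-4 terms 2*c*c'*(blade product), which cancel blade by blade — e_{1} e_{2} e_{3} e_{4}: \frac{393728}{99225} - \frac{393728}{99225} = 0 — confirming B is simple. So B^2 = \frac{4}{9}.
Answer: boost, certificate B^2 = \frac{4}{9}. No conjugation can change B^2 = \frac{4}{9}; the sign gives the class.


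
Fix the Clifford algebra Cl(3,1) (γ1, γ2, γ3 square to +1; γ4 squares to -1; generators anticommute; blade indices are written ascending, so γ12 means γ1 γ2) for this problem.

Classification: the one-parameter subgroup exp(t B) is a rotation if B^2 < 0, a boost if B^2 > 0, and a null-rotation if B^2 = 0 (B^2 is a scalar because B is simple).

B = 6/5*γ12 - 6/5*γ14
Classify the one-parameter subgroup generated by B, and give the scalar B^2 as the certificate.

B^2 term by term: the squares give (6/5)^2*(γ12)^2 + (-6/5)^2*(γ14)^2 = 36/25*(-1) + 36/25*(+1) = 0 (each basis 2-blade squares to minus the product of its generators' squares); cross terms between blades sharing an index anticommute and cancel. So B^2 = 0.
Answer: null-rotation, certificate B^2 = 0. Why this suffices: the scalar 0 survives any versor conjugation, so its sign alone determines the class however B is presented.


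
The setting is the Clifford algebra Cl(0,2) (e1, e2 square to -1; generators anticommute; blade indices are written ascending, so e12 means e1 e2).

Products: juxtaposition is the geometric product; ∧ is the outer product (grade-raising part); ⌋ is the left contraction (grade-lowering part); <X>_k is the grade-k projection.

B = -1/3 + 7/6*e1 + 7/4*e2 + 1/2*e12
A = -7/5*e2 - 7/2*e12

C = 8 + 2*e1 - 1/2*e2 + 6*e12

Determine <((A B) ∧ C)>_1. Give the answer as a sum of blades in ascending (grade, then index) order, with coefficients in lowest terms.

step 1: 21/5 + 217/40*e1 - 217/60*e2 + 14/5*e12
step 2: 168/5 + 259/5*e1 - 931/30*e2 + 12509/240*e12
step 3: 259/5*e1 - 931/30*e2
Answer: 259/5*e1 - 931/30*e2


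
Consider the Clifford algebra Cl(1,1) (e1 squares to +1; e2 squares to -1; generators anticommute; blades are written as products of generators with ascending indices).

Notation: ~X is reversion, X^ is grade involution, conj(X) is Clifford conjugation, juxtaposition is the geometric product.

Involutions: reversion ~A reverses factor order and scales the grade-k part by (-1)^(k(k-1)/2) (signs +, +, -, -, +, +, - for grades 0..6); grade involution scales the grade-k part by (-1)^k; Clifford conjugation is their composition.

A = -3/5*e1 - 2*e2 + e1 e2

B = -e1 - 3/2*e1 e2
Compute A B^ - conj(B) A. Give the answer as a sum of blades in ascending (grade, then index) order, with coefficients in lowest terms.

first term: -21/10 + 3*e1 - 1/10*e2 + 2*e1 e2
second term: 9/10 + 3*e1 + 19/10*e2 - 2*e1 e2
Answer: -3 - 2*e2 + 4*e1 e2


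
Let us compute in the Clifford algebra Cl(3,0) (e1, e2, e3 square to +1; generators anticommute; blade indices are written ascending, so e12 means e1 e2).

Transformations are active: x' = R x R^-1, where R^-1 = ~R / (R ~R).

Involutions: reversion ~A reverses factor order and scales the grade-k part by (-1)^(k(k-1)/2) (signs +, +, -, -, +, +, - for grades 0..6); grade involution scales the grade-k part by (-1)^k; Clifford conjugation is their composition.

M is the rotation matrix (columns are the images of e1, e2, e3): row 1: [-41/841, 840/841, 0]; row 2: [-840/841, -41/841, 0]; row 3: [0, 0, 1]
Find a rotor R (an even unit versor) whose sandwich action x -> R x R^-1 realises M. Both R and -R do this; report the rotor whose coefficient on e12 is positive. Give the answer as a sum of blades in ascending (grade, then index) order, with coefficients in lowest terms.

Method: write R = a + b12*e12 + b13*e13 + b23*e23 with a^2 + b12^2 + b13^2 + b23^2 = 1 (so R^-1 = ~R). Expanding the columns R e_j ~R gives tr M = 4a^2 - 1 and, from the antisymmetric part, M21 - M12 = -4a*b12, M13 - M31 = 4a*b13, M32 - M23 = -4a*b23.
Here tr M = 759/841, so a^2 = (1 + tr M)/4 = 400/841 and a = ±20/29. Taking a = 20/29: M21 - M12 = -1680/841, M13 - M31 = 0, M32 - M23 = 0, giving b12 = 21/29, b13 = 0, b23 = 0, i.e. R = 20/29 + 21/29*e12.
Its e12 coefficient is already positive.
Answer: 20/29 + 21/29*e12. Recall the cover is two-to-one: with M of trace 759/841, both preimages act alike, and the stated e12 sign chooses the sheet.


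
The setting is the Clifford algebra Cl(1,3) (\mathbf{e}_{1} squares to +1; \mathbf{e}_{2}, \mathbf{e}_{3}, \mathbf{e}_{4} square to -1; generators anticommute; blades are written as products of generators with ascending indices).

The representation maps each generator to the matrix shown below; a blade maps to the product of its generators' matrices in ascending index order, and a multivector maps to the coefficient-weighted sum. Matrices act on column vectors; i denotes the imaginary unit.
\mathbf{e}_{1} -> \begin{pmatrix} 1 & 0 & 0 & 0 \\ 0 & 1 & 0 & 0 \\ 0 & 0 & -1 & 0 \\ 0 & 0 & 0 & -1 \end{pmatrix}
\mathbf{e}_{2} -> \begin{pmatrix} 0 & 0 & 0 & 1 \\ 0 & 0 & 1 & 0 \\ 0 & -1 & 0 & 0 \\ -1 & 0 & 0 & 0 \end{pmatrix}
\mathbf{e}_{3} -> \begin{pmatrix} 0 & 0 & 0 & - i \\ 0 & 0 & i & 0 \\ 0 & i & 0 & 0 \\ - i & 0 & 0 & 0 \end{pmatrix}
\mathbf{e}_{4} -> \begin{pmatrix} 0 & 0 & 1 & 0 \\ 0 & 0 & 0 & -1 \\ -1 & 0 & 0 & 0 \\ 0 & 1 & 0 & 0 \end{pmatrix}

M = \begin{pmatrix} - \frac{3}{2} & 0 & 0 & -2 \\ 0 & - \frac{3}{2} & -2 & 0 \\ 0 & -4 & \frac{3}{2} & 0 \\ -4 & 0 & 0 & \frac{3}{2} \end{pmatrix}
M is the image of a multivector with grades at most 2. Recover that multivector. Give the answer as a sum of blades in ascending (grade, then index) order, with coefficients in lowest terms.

Method: the blade images are trace-orthogonal — tr(rho(e_A) rho(e_B)^-1) = 4 if A = B and 0 otherwise — and rho(e_A)^-1 = (e_A)^2 * rho(e_A) with (e_A)^2 = +1 or -1, so the coefficient of e_A in the preimage is (e_A)^2 * tr(M rho(e_A))/4.
Nonzero projections over blades of grade <= 2: e_{1}: (e_{1})^2 = +1, tr(M rho(e_{1})) = -6, coefficient -\frac{3}{2}; e_{2}: (e_{2})^2 = -1, tr(M rho(e_{2})) = -4, coefficient 1; e_{1} e_{2}: (e_{1} e_{2})^2 = +1, tr(M rho(e_{1} e_{2})) = -12, coefficient -3. Every other blade of grade <= 2 projects to 0.
Answer: -\frac{3}{2} e_{1} + e_{2} - 3 e_{1} e_{2}


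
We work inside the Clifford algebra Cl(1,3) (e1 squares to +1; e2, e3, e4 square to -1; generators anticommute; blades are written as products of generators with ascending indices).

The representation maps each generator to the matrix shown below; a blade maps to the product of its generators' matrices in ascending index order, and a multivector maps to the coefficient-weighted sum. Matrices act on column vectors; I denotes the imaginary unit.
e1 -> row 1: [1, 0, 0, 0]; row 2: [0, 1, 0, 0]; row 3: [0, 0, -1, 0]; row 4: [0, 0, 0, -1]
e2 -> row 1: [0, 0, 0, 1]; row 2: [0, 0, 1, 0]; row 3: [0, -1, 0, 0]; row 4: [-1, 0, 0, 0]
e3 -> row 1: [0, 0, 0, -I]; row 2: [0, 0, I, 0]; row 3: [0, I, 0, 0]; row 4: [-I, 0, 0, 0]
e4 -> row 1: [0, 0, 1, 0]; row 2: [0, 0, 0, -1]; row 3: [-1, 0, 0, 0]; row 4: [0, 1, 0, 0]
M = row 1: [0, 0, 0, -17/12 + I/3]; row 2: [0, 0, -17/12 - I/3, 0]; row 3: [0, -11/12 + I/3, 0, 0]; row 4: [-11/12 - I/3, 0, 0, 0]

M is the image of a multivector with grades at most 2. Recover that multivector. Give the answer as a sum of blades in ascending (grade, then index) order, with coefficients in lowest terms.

Method: the blade images are trace-orthogonal — tr(rho(e_A) rho(e_B)^-1) = 4 if A = B and 0 otherwise — and rho(e_A)^-1 = (e_A)^2 * rho(e_A) with (e_A)^2 = +1 or -1, so the coefficient of e_A in the preimage is (e_A)^2 * tr(M rho(e_A))/4.
Nonzero projections over blades of grade <= 2: e2: (e2)^2 = -1, tr(M rho(e2)) = 1, coefficient -1/4; e1 e2: (e1 e2)^2 = +1, tr(M rho(e1 e2)) = -14/3, coefficient -7/6; e1 e3: (e1 e3)^2 = +1, tr(M rho(e1 e3)) = -4/3, coefficient -1/3. Every other blade of grade <= 2 projects to 0.
Answer: -1/4*e2 - 7/6*e1 e2 - 1/3*e1 e3


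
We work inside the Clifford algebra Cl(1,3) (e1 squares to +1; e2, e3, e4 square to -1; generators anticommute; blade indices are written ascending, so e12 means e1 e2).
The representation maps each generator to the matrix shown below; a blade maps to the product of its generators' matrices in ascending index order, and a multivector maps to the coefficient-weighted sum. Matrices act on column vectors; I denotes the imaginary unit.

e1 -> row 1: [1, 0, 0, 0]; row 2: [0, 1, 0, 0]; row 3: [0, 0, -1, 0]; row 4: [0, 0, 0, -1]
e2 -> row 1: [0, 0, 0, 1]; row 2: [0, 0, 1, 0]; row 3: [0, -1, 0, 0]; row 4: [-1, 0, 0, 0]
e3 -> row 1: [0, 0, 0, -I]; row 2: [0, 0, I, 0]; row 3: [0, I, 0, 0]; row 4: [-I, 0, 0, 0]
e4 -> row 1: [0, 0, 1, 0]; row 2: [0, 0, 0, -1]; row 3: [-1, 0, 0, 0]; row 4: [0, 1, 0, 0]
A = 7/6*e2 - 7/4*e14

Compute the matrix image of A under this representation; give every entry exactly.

Bivector images (products of the table entries): rho(e14) = rho(e1)rho(e4) = row 1: [0, 0, 1, 0]; row 2: [0, 0, 0, -1]; row 3: [1, 0, 0, 0]; row 4: [0, -1, 0, 0].
M = (7/6)*rho(e2) + (-7/4)*rho(e14), summed entrywise:
Answer: row 1: [0, 0, -7/4, 7/6]; row 2: [0, 0, 7/6, 7/4]; row 3: [-7/4, -7/6, 0, 0]; row 4: [-7/6, 7/4, 0, 0]


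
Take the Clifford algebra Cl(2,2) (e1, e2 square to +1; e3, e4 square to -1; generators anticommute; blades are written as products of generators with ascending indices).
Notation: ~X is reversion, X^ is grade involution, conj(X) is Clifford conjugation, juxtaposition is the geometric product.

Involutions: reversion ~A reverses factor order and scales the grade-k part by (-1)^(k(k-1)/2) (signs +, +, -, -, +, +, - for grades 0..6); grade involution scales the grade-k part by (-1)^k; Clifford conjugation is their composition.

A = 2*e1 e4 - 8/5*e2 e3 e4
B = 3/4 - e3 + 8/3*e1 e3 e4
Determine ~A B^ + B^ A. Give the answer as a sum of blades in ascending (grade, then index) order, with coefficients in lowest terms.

first term: -16/3*e3 - 64/15*e1 e2 - 3/2*e1 e4 + 8/5*e2 e4 + 2*e1 e3 e4 + 6/5*e2 e3 e4
second term: 16/3*e3 - 64/15*e1 e2 + 3/2*e1 e4 - 8/5*e2 e4 - 2*e1 e3 e4 - 6/5*e2 e3 e4
Answer: -128/15*e1 e2


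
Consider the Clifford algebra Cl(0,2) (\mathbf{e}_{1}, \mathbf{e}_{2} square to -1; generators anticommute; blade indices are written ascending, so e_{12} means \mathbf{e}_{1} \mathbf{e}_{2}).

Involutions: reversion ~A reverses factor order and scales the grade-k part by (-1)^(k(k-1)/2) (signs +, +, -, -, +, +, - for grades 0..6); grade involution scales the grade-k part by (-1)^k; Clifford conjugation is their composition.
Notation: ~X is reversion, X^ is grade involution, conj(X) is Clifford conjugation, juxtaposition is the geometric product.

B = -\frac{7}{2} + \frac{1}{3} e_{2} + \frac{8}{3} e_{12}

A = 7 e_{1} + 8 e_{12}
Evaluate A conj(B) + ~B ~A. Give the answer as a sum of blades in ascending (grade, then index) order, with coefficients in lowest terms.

first term: \frac{64}{3} - \frac{131}{6} e_{1} + \frac{56}{3} e_{2} - \frac{91}{3} e_{12}
second term: -\frac{64}{3} - \frac{163}{6} e_{1} - \frac{56}{3} e_{2} + \frac{77}{3} e_{12}
Answer: -49 e_{1} - \frac{14}{3} e_{12}


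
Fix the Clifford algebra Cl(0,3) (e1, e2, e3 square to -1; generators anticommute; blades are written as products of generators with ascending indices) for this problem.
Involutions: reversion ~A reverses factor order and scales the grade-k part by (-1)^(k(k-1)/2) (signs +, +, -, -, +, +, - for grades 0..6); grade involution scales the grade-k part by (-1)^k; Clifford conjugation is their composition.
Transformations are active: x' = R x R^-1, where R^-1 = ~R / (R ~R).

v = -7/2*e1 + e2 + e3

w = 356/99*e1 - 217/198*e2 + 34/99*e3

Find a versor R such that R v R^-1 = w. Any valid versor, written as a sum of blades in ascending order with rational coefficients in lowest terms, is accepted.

Reasoning: v^2 = w^2 = -57/4 since conjugation preserves the quadratic form; R = v + w = 19/198*e1 - 19/198*e2 + 133/99*e3 is then valid when invertible, keeping its own part and reversing (v - w)/2.
Answer: 19/198*e1 - 19/198*e2 + 133/99*e3
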